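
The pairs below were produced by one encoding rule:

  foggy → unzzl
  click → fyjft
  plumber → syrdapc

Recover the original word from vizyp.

Each letter's alphabet position (a=0..z=25) is mapped through 5·x+21 mod 26 — an affine cipher.
Decoding vizyp: v(21)→21·(21−21)≡0=a; i(8)→21·(8−21)≡13=n; z(25)→21·(25−21)≡6=g; y(24)→21·(24−21)≡11=l; p(15)→21·(15−21)≡4=e (all mod 26).

angle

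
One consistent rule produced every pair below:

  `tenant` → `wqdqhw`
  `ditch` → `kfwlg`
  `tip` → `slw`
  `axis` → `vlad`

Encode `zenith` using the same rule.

The output letters match the input read backwards, each shifted +3: tenant reversed is tnanet. Read the word backwards and shift each letter +3.
Applying it to zenith: reverse → htinez; then shift: h+3=k, t+3=w, i+3=l, n+3=q, e+3=h, z+3=c.

kwlqhc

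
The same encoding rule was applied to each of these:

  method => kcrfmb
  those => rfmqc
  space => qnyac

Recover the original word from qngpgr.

spirit

Compare letters: m→k is +24, e→c is +24, t→r is +24 — a constant shift. This is a Caesar cipher with shift 24.
Undoing it on qngpgr: q−24=s, n−24=p, g−24=i, p−24=r, g−24=i, r−24=t.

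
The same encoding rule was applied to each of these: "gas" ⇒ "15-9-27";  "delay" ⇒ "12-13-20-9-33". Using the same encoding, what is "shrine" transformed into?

27-16-26-17-22-13

g is letter #7 and maps to 15: an offset of 8. Each letter is replaced by its alphabet position (a=1..z=26) + 8.
For shrine: s=19→27, h=8→16, r=18→26, i=9→17, n=14→22, e=5→13.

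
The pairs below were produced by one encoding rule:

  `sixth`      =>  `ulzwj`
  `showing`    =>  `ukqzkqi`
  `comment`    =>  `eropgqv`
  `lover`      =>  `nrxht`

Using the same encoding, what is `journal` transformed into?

lrwupdn

Shifts by position in sixth: pos 0: s→u (+2), pos 1: i→l (+3), pos 2: x→z (+2), pos 3: t→w (+3) — repeating every 2. A repeating key of period 2 is used — shifts +2, +3 over and over.
On journal: j+2=l, o+3=r, u+2=w, r+3=u, n+2=p, a+3=d, l+2=n.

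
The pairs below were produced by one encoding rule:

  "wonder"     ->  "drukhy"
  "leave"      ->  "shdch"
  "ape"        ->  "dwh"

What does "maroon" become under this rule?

The shift depends on letter class: consonant w→d is +7, but vowel o→r is +3. Vowels shift forward by 3 and consonants shift forward by 7.
Applying it to maroon: m(cons)+7=t, a(vowel)+3=d, r(cons)+7=y, o(vowel)+3=r, o(vowel)+3=r, n(cons)+7=u.

tdyrru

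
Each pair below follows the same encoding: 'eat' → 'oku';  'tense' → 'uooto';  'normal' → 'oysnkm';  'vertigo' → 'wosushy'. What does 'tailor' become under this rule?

Vowels shift forward by 10 and consonants shift forward by 1.
Applying it to tailor: t(cons)+1=u, a(vowel)+10=k, i(vowel)+10=s, l(cons)+1=m, o(vowel)+10=y, r(cons)+1=s.

uksmys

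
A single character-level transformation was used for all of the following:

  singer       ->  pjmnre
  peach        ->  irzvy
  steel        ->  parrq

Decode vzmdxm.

s(18)→p(15) and i(8)→j(9) fit y≡11x+25 (mod 26); the inverse of 11 mod 26 is 19. This is an affine cipher: with a=0,…,z=25, each position x becomes (11x+25) mod 26.
Decoding vzmdxm: v(21)→19·(21−25)≡2=c; z(25)→19·(25−25)≡0=a; m(12)→19·(12−25)≡13=n; d(3)→19·(3−25)≡24=y; x(23)→19·(23−25)≡14=o; m(12)→19·(12−25)≡13=n (all mod 26).

canyon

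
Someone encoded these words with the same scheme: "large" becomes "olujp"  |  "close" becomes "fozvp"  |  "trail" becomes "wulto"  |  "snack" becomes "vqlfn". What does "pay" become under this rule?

The shift depends on letter class: consonant l→o is +3, but vowel a→l is +11. Vowels shift forward by 11 and consonants shift forward by 3.
Applying it to pay: p(cons)+3=s, a(vowel)+11=l, y(cons)+3=b.

slb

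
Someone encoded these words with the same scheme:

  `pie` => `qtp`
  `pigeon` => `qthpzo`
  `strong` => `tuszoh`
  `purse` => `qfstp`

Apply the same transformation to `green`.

The shift depends on letter class: consonant p→q is +1, but vowel i→t is +11. Two shifts are in play — +11 for a/e/i/o/u, +1 for every other letter.
On green: g(cons)+1=h, r(cons)+1=s, e(vowel)+11=p, e(vowel)+11=p, n(cons)+1=o.

hsppo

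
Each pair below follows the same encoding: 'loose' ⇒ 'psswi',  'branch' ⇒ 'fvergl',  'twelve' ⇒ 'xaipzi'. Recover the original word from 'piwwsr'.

Each letter is shifted forward by 4 in the alphabet (a Caesar shift of +4).
Undoing it on piwwsr: p−4=l, i−4=e, w−4=s, w−4=s, s−4=o, r−4=n.

lesson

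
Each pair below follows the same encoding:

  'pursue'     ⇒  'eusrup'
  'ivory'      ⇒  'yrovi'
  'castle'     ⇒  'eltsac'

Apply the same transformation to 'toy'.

The word is simply reversed.
For toy: reverse → yot.

yot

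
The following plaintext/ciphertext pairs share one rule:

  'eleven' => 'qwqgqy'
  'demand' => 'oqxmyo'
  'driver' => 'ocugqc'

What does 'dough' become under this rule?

The rule splits by letter class: vowels +12, consonants +11.
For dough: d(cons)+11=o, o(vowel)+12=a, u(vowel)+12=g, g(cons)+11=r, h(cons)+11=s.

oagrs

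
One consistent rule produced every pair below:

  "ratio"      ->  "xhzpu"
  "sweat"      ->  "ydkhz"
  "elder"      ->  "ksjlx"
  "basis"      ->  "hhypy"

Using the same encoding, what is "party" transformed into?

Shifts by position in ratio: pos 0: r→x (+6), pos 1: a→h (+7), pos 2: t→z (+6), pos 3: i→p (+7) — repeating every 2. The shifts repeat in a cycle of length 2: positions 0,1,… shift by +6, +7, then the pattern repeats.
Applying it to party: p+6=v, a+7=h, r+6=x, t+7=a, y+6=e.

vhxae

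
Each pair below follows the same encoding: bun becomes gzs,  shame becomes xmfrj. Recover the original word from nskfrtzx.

Compare letters: b→g is +5, u→z is +5, n→s is +5 — a constant shift. This is a Caesar cipher with shift 5.
Decoding nskfrtzx: n−5=i, s−5=n, k−5=f, f−5=a, r−5=m, t−5=o, z−5=u, x−5=s.

infamous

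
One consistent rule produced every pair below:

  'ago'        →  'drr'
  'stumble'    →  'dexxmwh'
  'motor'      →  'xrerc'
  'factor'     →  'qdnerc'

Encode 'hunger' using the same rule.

The shift depends on letter class: consonant g→r is +11, but vowel a→d is +3. Two shifts are in play — +3 for a/e/i/o/u, +11 for every other letter.
For hunger: h(cons)+11=s, u(vowel)+3=x, n(cons)+11=y, g(cons)+11=r, e(vowel)+3=h, r(cons)+11=c.

sxyrhc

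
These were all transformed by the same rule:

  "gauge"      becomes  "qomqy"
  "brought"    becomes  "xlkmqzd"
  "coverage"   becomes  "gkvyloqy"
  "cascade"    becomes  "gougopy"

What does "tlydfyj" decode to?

g(6)→q(16) and a(0)→o(14) fit y≡9x+14 (mod 26); the inverse of 9 mod 26 is 3. This is an affine cipher: with a=0,…,z=25, each position x becomes (9x+14) mod 26.
Reversing it on tlydfyj: t(19)→3·(19−14)≡15=p; l(11)→3·(11−14)≡17=r; y(24)→3·(24−14)≡4=e; d(3)→3·(3−14)≡19=t; f(5)→3·(5−14)≡25=z; y(24)→3·(24−14)≡4=e; j(9)→3·(9−14)≡11=l (all mod 26).

pretzel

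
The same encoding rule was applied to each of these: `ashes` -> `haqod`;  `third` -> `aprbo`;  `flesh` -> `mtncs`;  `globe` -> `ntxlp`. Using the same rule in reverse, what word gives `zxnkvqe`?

speaker

In ashes: a→h is +7, s→a is +8, h→q is +9, e→o is +10 — the shift increases by 1 each position. The shift increases by 1 at each position, starting from +7: 7, 8, 9, ….
Reversing it on zxnkvqe: z−7=s, x−8=p, n−9=e, k−10=a, v−11=k, q−12=e, e−13=r.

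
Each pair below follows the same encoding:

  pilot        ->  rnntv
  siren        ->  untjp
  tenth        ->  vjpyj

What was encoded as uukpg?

Shifts by position in pilot: pos 0: p→r (+2), pos 1: i→n (+5), pos 2: l→n (+2), pos 3: o→t (+5) — repeating every 2. A repeating key of period 2 is used — shifts +2, +5 over and over.
Undoing it on uukpg: u−2=s, u−5=p, k−2=i, p−5=k, g−2=e.

spike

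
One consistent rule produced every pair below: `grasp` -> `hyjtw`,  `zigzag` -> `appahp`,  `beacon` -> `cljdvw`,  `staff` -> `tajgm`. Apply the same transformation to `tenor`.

Shifts by position in grasp: pos 0: g→h (+1), pos 1: r→y (+7), pos 2: a→j (+9), pos 3: s→t (+1), pos 4: p→w (+7) — repeating every 3. A repeating key of period 3 is used — shifts +1, +7, +9 over and over.
On tenor: t+1=u, e+7=l, n+9=w, o+1=p, r+7=y.

ulwpy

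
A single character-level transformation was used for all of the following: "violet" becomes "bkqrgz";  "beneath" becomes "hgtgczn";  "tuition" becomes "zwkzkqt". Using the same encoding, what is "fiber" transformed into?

Vowels shift forward by 2 and consonants shift forward by 6.
On fiber: f(cons)+6=l, i(vowel)+2=k, b(cons)+6=h, e(vowel)+2=g, r(cons)+6=x.

lkhgx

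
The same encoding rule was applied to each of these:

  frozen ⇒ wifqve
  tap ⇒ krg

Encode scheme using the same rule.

Compare letters: f→w is +17, r→i is +17, o→f is +17 — a constant shift. Each letter is shifted forward by 17 in the alphabet (a Caesar shift of +17).
On scheme: s+17=j, c+17=t, h+17=y, e+17=v, m+17=d, e+17=v.

jtyvdv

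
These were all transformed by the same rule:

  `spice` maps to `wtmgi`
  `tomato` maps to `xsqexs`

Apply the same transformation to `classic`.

gpewwmg

Compare letters: s→w is +4, p→t is +4, i→m is +4 — a constant shift. Every letter moves 4 places later in the alphabet, wrapping around z→a.
For classic: c+4=g, l+4=p, a+4=e, s+4=w, s+4=w, i+4=m, c+4=g.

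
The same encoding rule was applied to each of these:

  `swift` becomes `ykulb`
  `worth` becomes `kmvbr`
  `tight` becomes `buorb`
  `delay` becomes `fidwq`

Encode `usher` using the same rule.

Treating letters as 0–25, the rule is x ↦ 3x + 22 (mod 26).
Applying it to usher: u(20)→3·20+22≡4=e; s(18)→3·18+22≡24=y; h(7)→3·7+22≡17=r; e(4)→3·4+22≡8=i; r(17)→3·17+22≡21=v (all mod 26).

eyriv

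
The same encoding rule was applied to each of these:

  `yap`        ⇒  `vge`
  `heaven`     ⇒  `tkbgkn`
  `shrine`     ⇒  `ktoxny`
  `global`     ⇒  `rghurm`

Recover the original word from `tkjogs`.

maiden

The output letters match the input read backwards, each shifted +6: yap reversed is pay. The word is reversed, then every letter is shifted forward by 6.
Reversing it on tkjogs: shift back: t−6=n, k−6=e, j−6=d, o−6=i, g−6=a, s−6=m → nediam; then reverse → maiden.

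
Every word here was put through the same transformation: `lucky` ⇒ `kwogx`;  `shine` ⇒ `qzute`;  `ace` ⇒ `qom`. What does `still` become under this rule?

The output letters match the input read backwards, each shifted +12: lucky reversed is ykcul. Two steps: reverse the string, then apply a Caesar shift of +12.
On still: reverse → llits; then shift: l+12=x, l+12=x, i+12=u, t+12=f, s+12=e.

xxufe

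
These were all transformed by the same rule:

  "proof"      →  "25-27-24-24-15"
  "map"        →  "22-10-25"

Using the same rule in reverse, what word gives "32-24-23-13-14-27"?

wonder

p is letter #16 and maps to 25: an offset of 9. Letters become their 1-based position plus 9 (so a→10, b→11, …).
Decoding 32-24-23-13-14-27: 32→(32−9)÷1=23=w, 24→(24−9)÷1=15=o, 23→(23−9)÷1=14=n, 13→(13−9)÷1=4=d, 14→(14−9)÷1=5=e, 27→(27−9)÷1=18=r.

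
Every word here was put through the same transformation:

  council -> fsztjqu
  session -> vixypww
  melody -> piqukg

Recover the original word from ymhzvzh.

victory

In council: c→f is +3, o→s is +4, u→z is +5, n→t is +6 — the shift increases by 1 each position. Each letter shifts forward by (position + 3), i.e. 3, 4, 5, … — the shift grows by one for each successive letter.
Undoing it on ymhzvzh: y−3=v, m−4=i, h−5=c, z−6=t, v−7=o, z−8=r, h−9=y.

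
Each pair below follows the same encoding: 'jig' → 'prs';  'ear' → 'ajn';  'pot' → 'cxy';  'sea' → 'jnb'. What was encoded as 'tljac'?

The output letters match the input read backwards, each shifted +9: jig reversed is gij. The word is reversed, then every letter is shifted forward by 9.
Undoing it on tljac: shift back: t−9=k, l−9=c, j−9=a, a−9=r, c−9=t → kcart; then reverse → track.

track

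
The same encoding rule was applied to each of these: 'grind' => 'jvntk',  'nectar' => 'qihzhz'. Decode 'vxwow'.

In grind: g→j is +3, r→v is +4, i→n is +5, n→t is +6 — the shift increases by 1 each position. The shift increases by 1 at each position, starting from +3: 3, 4, 5, ….
Undoing it on vxwow: v−3=s, x−4=t, w−5=r, o−6=i, w−7=p.

strip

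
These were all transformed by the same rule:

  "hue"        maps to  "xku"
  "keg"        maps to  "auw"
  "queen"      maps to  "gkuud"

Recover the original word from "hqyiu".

Compare letters: h→x is +16, u→k is +16, e→u is +16 — a constant shift. Each letter is shifted forward by 16 in the alphabet (a Caesar shift of +16).
Reversing it on hqyiu: h−16=r, q−16=a, y−16=i, i−16=s, u−16=e.

raise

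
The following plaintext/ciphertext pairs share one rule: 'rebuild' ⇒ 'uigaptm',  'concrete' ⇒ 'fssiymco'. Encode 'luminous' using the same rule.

In rebuild: r→u is +3, e→i is +4, b→g is +5, u→a is +6 — the shift increases by 1 each position. Each letter shifts forward by (position + 3), i.e. 3, 4, 5, … — the shift grows by one for each successive letter.
On luminous: l+3=o, u+4=y, m+5=r, i+6=o, n+7=u, o+8=w, u+9=d, s+10=c.

oyrouwdc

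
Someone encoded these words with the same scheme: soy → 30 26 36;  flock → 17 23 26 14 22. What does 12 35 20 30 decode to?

s is letter #19 and maps to 30: an offset of 11. Letters become their 1-based position plus 11 (so a→12, b→13, …).
Reversing it on 12 35 20 30: 12→(12−11)÷1=1=a, 35→(35−11)÷1=24=x, 20→(20−11)÷1=9=i, 30→(30−11)÷1=19=s.

axis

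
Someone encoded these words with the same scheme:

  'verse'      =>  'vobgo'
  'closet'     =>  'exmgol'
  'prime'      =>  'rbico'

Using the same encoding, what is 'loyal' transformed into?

xmkux

v(21)→v(21) and e(4)→o(14) fit y≡5x+20 (mod 26); the inverse of 5 mod 26 is 21. Each letter's alphabet position (a=0..z=25) is mapped through 5·x+20 mod 26 — an affine cipher.
Applying it to loyal: l(11)→5·11+20≡23=x; o(14)→5·14+20≡12=m; y(24)→5·24+20≡10=k; a(0)→5·0+20≡20=u; l(11)→5·11+20≡23=x (all mod 26).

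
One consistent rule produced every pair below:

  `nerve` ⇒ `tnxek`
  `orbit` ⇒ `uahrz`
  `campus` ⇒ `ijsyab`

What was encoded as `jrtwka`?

dinner

Shifts by position in nerve: pos 0: n→t (+6), pos 1: e→n (+9), pos 2: r→x (+6), pos 3: v→e (+9) — repeating every 2. The shifts repeat in a cycle of length 2: positions 0,1,… shift by +6, +9, then the pattern repeats.
Decoding jrtwka: j−6=d, r−9=i, t−6=n, w−9=n, k−6=e, a−9=r.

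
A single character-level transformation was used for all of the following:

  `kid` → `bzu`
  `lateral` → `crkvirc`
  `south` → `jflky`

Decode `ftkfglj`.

Compare letters: k→b is +17, i→z is +17, d→u is +17 — a constant shift. Every letter moves 17 places later in the alphabet, wrapping around z→a.
Decoding ftkfglj: f−17=o, t−17=c, k−17=t, f−17=o, g−17=p, l−17=u, j−17=s.

octopus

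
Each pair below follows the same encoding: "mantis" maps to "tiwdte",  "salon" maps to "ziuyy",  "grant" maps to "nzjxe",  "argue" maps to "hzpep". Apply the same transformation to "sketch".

Letter i (0-indexed) is shifted by i+7, so successive shifts are 7, 8, 9, ….
On sketch: s+7=z, k+8=s, e+9=n, t+10=d, c+11=n, h+12=t.

zsndnt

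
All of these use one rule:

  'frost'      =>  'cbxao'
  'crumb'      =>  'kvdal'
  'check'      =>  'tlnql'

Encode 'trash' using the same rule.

The output letters match the input read backwards, each shifted +9: frost reversed is tsorf. Two steps: reverse the string, then apply a Caesar shift of +9.
Applying it to trash: reverse → hsart; then shift: h+9=q, s+9=b, a+9=j, r+9=a, t+9=c.

qbjac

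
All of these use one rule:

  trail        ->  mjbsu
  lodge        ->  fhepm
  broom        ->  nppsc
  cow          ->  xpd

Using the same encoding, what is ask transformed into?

ltb

Two steps: reverse the string, then apply a Caesar shift of +1.
Applying it to ask: reverse → ksa; then shift: k+1=l, s+1=t, a+1=b.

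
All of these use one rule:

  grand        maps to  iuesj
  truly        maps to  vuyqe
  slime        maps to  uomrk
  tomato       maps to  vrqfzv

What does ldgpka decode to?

The shift increases by 1 at each position, starting from +2: 2, 3, 4, ….
Reversing it on ldgpka: l−2=j, d−3=a, g−4=c, p−5=k, k−6=e, a−7=t.

jacket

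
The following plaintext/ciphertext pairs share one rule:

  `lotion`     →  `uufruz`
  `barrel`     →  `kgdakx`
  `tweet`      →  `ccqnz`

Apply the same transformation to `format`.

Shifts by position in lotion: pos 0: l→u (+9), pos 1: o→u (+6), pos 2: t→f (+12), pos 3: i→r (+9), pos 4: o→u (+6), pos 5: n→z (+12) — repeating every 3. It's a Vigenère-style cipher with numeric key [9,6,12]: position i shifts by key[i mod 3].
Applying it to format: f+9=o, o+6=u, r+12=d, m+9=v, a+6=g, t+12=f.

oudvgf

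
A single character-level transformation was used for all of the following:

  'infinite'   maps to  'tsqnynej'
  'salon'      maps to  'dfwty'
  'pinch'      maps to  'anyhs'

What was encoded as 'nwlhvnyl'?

The shifts repeat in a cycle of length 2: positions 0,1,… shift by +11, +5, then the pattern repeats.
Reversing it on nwlhvnyl: n−11=c, w−5=r, l−11=a, h−5=c, v−11=k, n−5=i, y−11=n, l−5=g.

cracking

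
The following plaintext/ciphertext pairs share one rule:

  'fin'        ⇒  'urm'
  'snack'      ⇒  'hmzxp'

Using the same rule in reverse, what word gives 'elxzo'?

This is the alphabet-reversal cipher (Atbash): a becomes z, b becomes y, etc.
Decoding elxzo: e↔v, l↔o, x↔c, z↔a, o↔l.

vocal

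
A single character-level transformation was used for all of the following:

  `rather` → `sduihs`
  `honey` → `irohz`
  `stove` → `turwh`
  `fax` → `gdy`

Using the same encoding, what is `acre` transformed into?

The shift depends on letter class: consonant r→s is +1, but vowel a→d is +3. Vowels shift forward by 3 and consonants shift forward by 1.
For acre: a(vowel)+3=d, c(cons)+1=d, r(cons)+1=s, e(vowel)+3=h.

ddsh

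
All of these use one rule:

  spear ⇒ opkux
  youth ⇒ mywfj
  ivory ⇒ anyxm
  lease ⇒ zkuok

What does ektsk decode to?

wedge

Treating letters as 0–25, the rule is x ↦ 17x + 20 (mod 26).
Decoding ektsk: e(4)→23·(4−20)≡22=w; k(10)→23·(10−20)≡4=e; t(19)→23·(19−20)≡3=d; s(18)→23·(18−20)≡6=g; k(10)→23·(10−20)≡4=e (all mod 26).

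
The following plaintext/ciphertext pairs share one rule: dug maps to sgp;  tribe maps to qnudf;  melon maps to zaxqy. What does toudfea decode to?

ostrich

The output letters match the input read backwards, each shifted +12: dug reversed is gud. Read the word backwards and shift each letter +12.
Reversing it on toudfea: shift back: t−12=h, o−12=c, u−12=i, d−12=r, f−12=t, e−12=s, a−12=o → hcirtso; then reverse → ostrich.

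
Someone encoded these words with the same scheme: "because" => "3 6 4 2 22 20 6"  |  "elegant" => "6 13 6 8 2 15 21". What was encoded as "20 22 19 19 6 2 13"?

surreal

b is letter #2 and maps to 3: an offset of 1. The number is (letter's place in the alphabet, a=1) + 1.
Decoding 20 22 19 19 6 2 13: 20→(20−1)÷1=19=s, 22→(22−1)÷1=21=u, 19→(19−1)÷1=18=r, 19→(19−1)÷1=18=r, 6→(6−1)÷1=5=e, 2→(2−1)÷1=1=a, 13→(13−1)÷1=12=l.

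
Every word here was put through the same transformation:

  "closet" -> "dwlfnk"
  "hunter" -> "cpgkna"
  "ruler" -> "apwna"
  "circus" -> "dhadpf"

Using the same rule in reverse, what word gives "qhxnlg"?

pigeon

c(2)→d(3) and l(11)→w(22) fit y≡5x+19 (mod 26); the inverse of 5 mod 26 is 21. This is an affine cipher: with a=0,…,z=25, each position x becomes (5x+19) mod 26.
Reversing it on qhxnlg: q(16)→21·(16−19)≡15=p; h(7)→21·(7−19)≡8=i; x(23)→21·(23−19)≡6=g; n(13)→21·(13−19)≡4=e; l(11)→21·(11−19)≡14=o; g(6)→21·(6−19)≡13=n (all mod 26).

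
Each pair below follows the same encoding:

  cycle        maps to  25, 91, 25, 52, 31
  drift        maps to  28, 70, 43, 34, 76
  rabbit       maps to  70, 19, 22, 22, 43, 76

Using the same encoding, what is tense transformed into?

Each letter becomes 3×(its alphabet position, a=1..z=26) + 16.
For tense: t=20→76, e=5→31, n=14→58, s=19→73, e=5→31.

76, 31, 58, 73, 31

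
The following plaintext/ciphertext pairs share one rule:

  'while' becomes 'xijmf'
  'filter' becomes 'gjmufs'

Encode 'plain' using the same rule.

It's a constant shift of +1 (ROT1).
Applying it to plain: p+1=q, l+1=m, a+1=b, i+1=j, n+1=o.

qmbjo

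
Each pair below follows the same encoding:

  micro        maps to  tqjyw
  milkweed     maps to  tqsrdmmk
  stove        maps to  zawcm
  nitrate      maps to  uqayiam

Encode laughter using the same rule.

sicnoamy

The rule splits by letter class: vowels +8, consonants +7.
On laughter: l(cons)+7=s, a(vowel)+8=i, u(vowel)+8=c, g(cons)+7=n, h(cons)+7=o, t(cons)+7=a, e(vowel)+8=m, r(cons)+7=y.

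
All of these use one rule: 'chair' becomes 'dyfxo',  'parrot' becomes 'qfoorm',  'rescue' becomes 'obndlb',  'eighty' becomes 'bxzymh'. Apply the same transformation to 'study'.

nmlch

This is an affine cipher: with a=0,…,z=25, each position x becomes (25x+5) mod 26.
For study: s(18)→25·18+5≡13=n; t(19)→25·19+5≡12=m; u(20)→25·20+5≡11=l; d(3)→25·3+5≡2=c; y(24)→25·24+5≡7=h (all mod 26).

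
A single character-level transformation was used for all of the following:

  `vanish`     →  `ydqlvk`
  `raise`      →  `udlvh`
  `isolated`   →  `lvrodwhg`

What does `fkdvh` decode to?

chase

Compare letters: v→y is +3, a→d is +3, n→q is +3 — a constant shift. This is a Caesar cipher with shift 3.
Undoing it on fkdvh: f−3=c, k−3=h, d−3=a, v−3=s, h−3=e.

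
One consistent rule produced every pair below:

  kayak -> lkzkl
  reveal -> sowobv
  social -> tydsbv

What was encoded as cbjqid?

bright

Shifts by position in kayak: pos 0: k→l (+1), pos 1: a→k (+10), pos 2: y→z (+1), pos 3: a→k (+10) — repeating every 2. A repeating key of period 2 is used — shifts +1, +10 over and over.
Decoding cbjqid: c−1=b, b−10=r, j−1=i, q−10=g, i−1=h, d−10=t.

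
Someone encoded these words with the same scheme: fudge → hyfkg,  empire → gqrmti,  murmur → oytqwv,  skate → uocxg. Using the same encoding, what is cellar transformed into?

einpcv

The shifts repeat in a cycle of length 2: positions 0,1,… shift by +2, +4, then the pattern repeats.
On cellar: c+2=e, e+4=i, l+2=n, l+4=p, a+2=c, r+4=v.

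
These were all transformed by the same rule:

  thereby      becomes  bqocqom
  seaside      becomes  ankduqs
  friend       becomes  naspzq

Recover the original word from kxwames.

In thereby: t→b is +8, h→q is +9, e→o is +10, r→c is +11 — the shift increases by 1 each position. Each letter shifts forward by (position + 8), i.e. 8, 9, 10, … — the shift grows by one for each successive letter.
Reversing it on kxwames: k−8=c, x−9=o, w−10=m, a−11=p, m−12=a, e−13=r, s−14=e.

compare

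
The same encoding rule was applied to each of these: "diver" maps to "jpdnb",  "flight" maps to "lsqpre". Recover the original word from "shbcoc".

In diver: d→j is +6, i→p is +7, v→d is +8, e→n is +9 — the shift increases by 1 each position. Letter i (0-indexed) is shifted by i+6, so successive shifts are 6, 7, 8, ….
Decoding shbcoc: s−6=m, h−7=a, b−8=t, c−9=t, o−10=e, c−11=r.

matter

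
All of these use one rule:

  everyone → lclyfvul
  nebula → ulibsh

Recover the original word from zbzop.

sushi

Compare letters: e→l is +7, v→c is +7, e→l is +7 — a constant shift. Each letter is shifted forward by 7 in the alphabet (a Caesar shift of +7).
Reversing it on zbzop: z−7=s, b−7=u, z−7=s, o−7=h, p−7=i.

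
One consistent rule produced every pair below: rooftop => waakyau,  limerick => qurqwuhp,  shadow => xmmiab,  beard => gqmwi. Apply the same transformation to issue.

The shift depends on letter class: consonant r→w is +5, but vowel o→a is +12. The rule splits by letter class: vowels +12, consonants +5.
Applying it to issue: i(vowel)+12=u, s(cons)+5=x, s(cons)+5=x, u(vowel)+12=g, e(vowel)+12=q.

uxxgq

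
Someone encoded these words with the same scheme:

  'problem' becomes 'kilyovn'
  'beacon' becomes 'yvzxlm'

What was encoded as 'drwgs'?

Each letter is replaced by its mirror in the alphabet: a↔z, b↔y, c↔x, and so on (the Atbash cipher).
Decoding drwgs: d↔w, r↔i, w↔d, g↔t, s↔h.

width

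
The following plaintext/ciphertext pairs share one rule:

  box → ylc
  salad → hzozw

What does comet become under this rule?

xlnvg

Each pair mirrors across the alphabet (b↔y, o↔l, x↔c): positions sum to 25. Each letter is replaced by its mirror in the alphabet: a↔z, b↔y, c↔x, and so on (the Atbash cipher).
For comet: c↔x, o↔l, m↔n, e↔v, t↔g.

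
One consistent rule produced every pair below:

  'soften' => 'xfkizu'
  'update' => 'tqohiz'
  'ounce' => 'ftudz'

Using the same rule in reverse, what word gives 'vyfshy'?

s(18)→x(23) and o(14)→f(5) fit y≡11x+7 (mod 26); the inverse of 11 mod 26 is 19. Treating letters as 0–25, the rule is x ↦ 11x + 7 (mod 26).
Undoing it on vyfshy: v(21)→19·(21−7)≡6=g; y(24)→19·(24−7)≡11=l; f(5)→19·(5−7)≡14=o; s(18)→19·(18−7)≡1=b; h(7)→19·(7−7)≡0=a; y(24)→19·(24−7)≡11=l (all mod 26).

global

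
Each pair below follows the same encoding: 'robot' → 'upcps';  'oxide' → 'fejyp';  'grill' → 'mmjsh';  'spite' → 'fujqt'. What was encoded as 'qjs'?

The output letters match the input read backwards, each shifted +1: robot reversed is tobor. Read the word backwards and shift each letter +1.
Undoing it on qjs: shift back: q−1=p, j−1=i, s−1=r → pir; then reverse → rip.

rip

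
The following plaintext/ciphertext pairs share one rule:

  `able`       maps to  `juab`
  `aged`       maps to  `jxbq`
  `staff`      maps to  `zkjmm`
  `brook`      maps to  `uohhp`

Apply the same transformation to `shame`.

zijlb

a(0)→j(9) and b(1)→u(20) fit y≡11x+9 (mod 26); the inverse of 11 mod 26 is 19. Each letter's alphabet position (a=0..z=25) is mapped through 11·x+9 mod 26 — an affine cipher.
For shame: s(18)→11·18+9≡25=z; h(7)→11·7+9≡8=i; a(0)→11·0+9≡9=j; m(12)→11·12+9≡11=l; e(4)→11·4+9≡1=b (all mod 26).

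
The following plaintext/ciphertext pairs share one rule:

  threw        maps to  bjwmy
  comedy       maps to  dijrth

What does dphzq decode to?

lucky

The word is reversed, then every letter is shifted forward by 5.
Undoing it on dphzq: shift back: d−5=y, p−5=k, h−5=c, z−5=u, q−5=l → ykcul; then reverse → lucky.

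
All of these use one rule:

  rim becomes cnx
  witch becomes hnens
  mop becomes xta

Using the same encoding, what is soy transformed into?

dtj

The shift depends on letter class: consonant r→c is +11, but vowel i→n is +5. Two shifts are in play — +5 for a/e/i/o/u, +11 for every other letter.
For soy: s(cons)+11=d, o(vowel)+5=t, y(cons)+11=j.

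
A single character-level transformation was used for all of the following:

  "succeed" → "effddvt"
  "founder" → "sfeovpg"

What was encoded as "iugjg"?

The word is reversed, then every letter is shifted forward by 1.
Reversing it on iugjg: shift back: i−1=h, u−1=t, g−1=f, j−1=i, g−1=f → htfif; then reverse → fifth.

fifth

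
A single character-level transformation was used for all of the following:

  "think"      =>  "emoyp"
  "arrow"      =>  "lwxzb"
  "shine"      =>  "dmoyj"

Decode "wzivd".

lucky

The shifts repeat in a cycle of length 3: positions 0,1,… shift by +11, +5, +6, then the pattern repeats.
Decoding wzivd: w−11=l, z−5=u, i−6=c, v−11=k, d−5=y.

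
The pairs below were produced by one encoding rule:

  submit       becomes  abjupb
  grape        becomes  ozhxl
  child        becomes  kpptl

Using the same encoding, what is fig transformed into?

npo

The shift depends on letter class: consonant s→a is +8, but vowel u→b is +7. Vowels shift forward by 7 and consonants shift forward by 8.
For fig: f(cons)+8=n, i(vowel)+7=p, g(cons)+8=o.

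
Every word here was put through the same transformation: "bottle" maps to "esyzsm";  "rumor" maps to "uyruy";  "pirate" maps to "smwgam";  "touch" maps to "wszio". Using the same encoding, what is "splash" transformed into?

vtqgzp

In bottle: b→e is +3, o→s is +4, t→y is +5, t→z is +6 — the shift increases by 1 each position. Letter i (0-indexed) is shifted by i+3, so successive shifts are 3, 4, 5, ….
For splash: s+3=v, p+4=t, l+5=q, a+6=g, s+7=z, h+8=p.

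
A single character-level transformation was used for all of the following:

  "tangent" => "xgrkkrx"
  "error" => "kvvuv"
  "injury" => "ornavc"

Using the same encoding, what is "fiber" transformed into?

The shift depends on letter class: consonant t→x is +4, but vowel a→g is +6. Vowels shift forward by 6 and consonants shift forward by 4.
On fiber: f(cons)+4=j, i(vowel)+6=o, b(cons)+4=f, e(vowel)+6=k, r(cons)+4=v.

jofkv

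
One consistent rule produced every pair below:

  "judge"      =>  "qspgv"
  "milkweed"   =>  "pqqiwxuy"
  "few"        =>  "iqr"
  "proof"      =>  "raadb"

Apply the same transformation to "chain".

zumto

The output letters match the input read backwards, each shifted +12: judge reversed is egduj. Two steps: reverse the string, then apply a Caesar shift of +12.
On chain: reverse → niahc; then shift: n+12=z, i+12=u, a+12=m, h+12=t, c+12=o.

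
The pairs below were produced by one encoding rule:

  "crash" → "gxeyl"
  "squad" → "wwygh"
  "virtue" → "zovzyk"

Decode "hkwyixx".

dessert

Shifts by position in crash: pos 0: c→g (+4), pos 1: r→x (+6), pos 2: a→e (+4), pos 3: s→y (+6) — repeating every 2. The shifts repeat in a cycle of length 2: positions 0,1,… shift by +4, +6, then the pattern repeats.
Reversing it on hkwyixx: h−4=d, k−6=e, w−4=s, y−6=s, i−4=e, x−6=r, x−4=t.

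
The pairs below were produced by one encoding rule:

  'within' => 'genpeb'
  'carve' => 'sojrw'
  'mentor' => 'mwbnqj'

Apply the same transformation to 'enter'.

wbnwj

w(22)→g(6) and i(8)→e(4) fit y≡15x+14 (mod 26); the inverse of 15 mod 26 is 7. This is an affine cipher: with a=0,…,z=25, each position x becomes (15x+14) mod 26.
Applying it to enter: e(4)→15·4+14≡22=w; n(13)→15·13+14≡1=b; t(19)→15·19+14≡13=n; e(4)→15·4+14≡22=w; r(17)→15·17+14≡9=j (all mod 26).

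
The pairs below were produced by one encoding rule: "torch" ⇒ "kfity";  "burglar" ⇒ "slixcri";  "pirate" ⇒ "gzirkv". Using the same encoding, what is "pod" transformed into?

gfu

It's a constant shift of +17 (ROT17).
On pod: p+17=g, o+17=f, d+17=u.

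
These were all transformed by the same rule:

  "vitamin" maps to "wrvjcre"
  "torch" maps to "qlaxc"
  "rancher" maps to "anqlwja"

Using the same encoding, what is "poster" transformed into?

The output letters match the input read backwards, each shifted +9: vitamin reversed is nimativ. Two steps: reverse the string, then apply a Caesar shift of +9.
On poster: reverse → retsop; then shift: r+9=a, e+9=n, t+9=c, s+9=b, o+9=x, p+9=y.

ancbxy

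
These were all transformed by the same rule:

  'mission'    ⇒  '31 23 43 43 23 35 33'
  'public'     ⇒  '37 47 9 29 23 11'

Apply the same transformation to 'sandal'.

43 7 33 13 7 29

m(#13)→31 and i(#9)→23: differences scale by 2, so n = 2·pos + 5. With a=1..z=26, the number is 2·pos + 5.
Applying it to sandal: s=19→43, a=1→7, n=14→33, d=4→13, a=1→7, l=12→29.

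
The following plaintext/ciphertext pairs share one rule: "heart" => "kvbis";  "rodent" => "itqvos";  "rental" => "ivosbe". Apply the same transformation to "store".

h(7)→k(10) and e(4)→v(21) fit y≡5x+1 (mod 26); the inverse of 5 mod 26 is 21. Each letter's alphabet position (a=0..z=25) is mapped through 5·x+1 mod 26 — an affine cipher.
On store: s(18)→5·18+1≡13=n; t(19)→5·19+1≡18=s; o(14)→5·14+1≡19=t; r(17)→5·17+1≡8=i; e(4)→5·4+1≡21=v (all mod 26).

nstiv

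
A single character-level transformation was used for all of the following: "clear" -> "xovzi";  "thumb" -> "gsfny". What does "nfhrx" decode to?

Each pair mirrors across the alphabet (c↔x, l↔o, e↔v): positions sum to 25. This is the alphabet-reversal cipher (Atbash): a becomes z, b becomes y, etc.
Reversing it on nfhrx: n↔m, f↔u, h↔s, r↔i, x↔c.

music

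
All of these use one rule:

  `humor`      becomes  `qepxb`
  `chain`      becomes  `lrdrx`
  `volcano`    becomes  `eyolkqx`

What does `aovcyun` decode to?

restore

Shifts by position in humor: pos 0: h→q (+9), pos 1: u→e (+10), pos 2: m→p (+3), pos 3: o→x (+9), pos 4: r→b (+10) — repeating every 3. A repeating key of period 3 is used — shifts +9, +10, +3 over and over.
Undoing it on aovcyun: a−9=r, o−10=e, v−3=s, c−9=t, y−10=o, u−3=r, n−9=e.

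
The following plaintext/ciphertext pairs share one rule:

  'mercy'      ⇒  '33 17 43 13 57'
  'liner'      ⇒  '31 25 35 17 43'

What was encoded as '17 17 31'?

With a=1..z=26, the number is 2·pos + 7.
Undoing it on 17 17 31: 17→(17−7)÷2=5=e, 17→(17−7)÷2=5=e, 31→(31−7)÷2=12=l.

eel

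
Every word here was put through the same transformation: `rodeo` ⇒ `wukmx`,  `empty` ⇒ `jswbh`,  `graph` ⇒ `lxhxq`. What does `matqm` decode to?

Each letter shifts forward by (position + 5), i.e. 5, 6, 7, … — the shift grows by one for each successive letter.
Decoding matqm: m−5=h, a−6=u, t−7=m, q−8=i, m−9=d.

humid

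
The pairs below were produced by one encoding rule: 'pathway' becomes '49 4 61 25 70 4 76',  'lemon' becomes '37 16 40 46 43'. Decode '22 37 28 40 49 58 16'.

With a=1..z=26, the number is 3·pos + 1.
Undoing it on 22 37 28 40 49 58 16: 22→(22−1)÷3=7=g, 37→(37−1)÷3=12=l, 28→(28−1)÷3=9=i, 40→(40−1)÷3=13=m, 49→(49−1)÷3=16=p, 58→(58−1)÷3=19=s, 16→(16−1)÷3=5=e.

glimpse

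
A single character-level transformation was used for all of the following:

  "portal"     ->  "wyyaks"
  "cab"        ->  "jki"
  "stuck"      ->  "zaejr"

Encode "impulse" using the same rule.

stweszo

The shift depends on letter class: consonant p→w is +7, but vowel o→y is +10. The rule splits by letter class: vowels +10, consonants +7.
Applying it to impulse: i(vowel)+10=s, m(cons)+7=t, p(cons)+7=w, u(vowel)+10=e, l(cons)+7=s, s(cons)+7=z, e(vowel)+10=o.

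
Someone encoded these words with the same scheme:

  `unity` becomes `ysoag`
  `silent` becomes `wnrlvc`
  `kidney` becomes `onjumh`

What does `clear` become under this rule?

In unity: u→y is +4, n→s is +5, i→o is +6, t→a is +7 — the shift increases by 1 each position. Letter i (0-indexed) is shifted by i+4, so successive shifts are 4, 5, 6, ….
Applying it to clear: c+4=g, l+5=q, e+6=k, a+7=h, r+8=z.

gqkhz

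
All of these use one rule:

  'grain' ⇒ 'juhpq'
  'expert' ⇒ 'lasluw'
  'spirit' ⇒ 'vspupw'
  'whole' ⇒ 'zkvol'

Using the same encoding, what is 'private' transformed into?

supyhwl

Vowels shift forward by 7 and consonants shift forward by 3.
For private: p(cons)+3=s, r(cons)+3=u, i(vowel)+7=p, v(cons)+3=y, a(vowel)+7=h, t(cons)+3=w, e(vowel)+7=l.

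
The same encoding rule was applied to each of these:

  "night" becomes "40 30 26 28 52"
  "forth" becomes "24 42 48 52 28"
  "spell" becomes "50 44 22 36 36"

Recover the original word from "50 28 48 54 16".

n(#14)→40 and i(#9)→30: differences scale by 2, so n = 2·pos + 12. Each letter becomes 2×(its alphabet position, a=1..z=26) + 12.
Decoding 50 28 48 54 16: 50→(50−12)÷2=19=s, 28→(28−12)÷2=8=h, 48→(48−12)÷2=18=r, 54→(54−12)÷2=21=u, 16→(16−12)÷2=2=b.

shrub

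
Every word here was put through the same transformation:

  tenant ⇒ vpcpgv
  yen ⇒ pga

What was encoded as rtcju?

Read the word backwards and shift each letter +2.
Reversing it on rtcju: shift back: r−2=p, t−2=r, c−2=a, j−2=h, u−2=s → prahs; then reverse → sharp.

sharp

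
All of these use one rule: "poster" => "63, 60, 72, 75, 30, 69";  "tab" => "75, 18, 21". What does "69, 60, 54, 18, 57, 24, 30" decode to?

romance

The formula is n = 3×(alphabet index, a=1) + 15.
Reversing it on 69, 60, 54, 18, 57, 24, 30: 69→(69−15)÷3=18=r, 60→(60−15)÷3=15=o, 54→(54−15)÷3=13=m, 18→(18−15)÷3=1=a, 57→(57−15)÷3=14=n, 24→(24−15)÷3=3=c, 30→(30−15)÷3=5=e.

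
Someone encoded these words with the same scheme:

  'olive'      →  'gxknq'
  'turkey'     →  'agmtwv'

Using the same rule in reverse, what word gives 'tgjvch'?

father

The output letters match the input read backwards, each shifted +2: olive reversed is evilo. Read the word backwards and shift each letter +2.
Decoding tgjvch: shift back: t−2=r, g−2=e, j−2=h, v−2=t, c−2=a, h−2=f → rehtaf; then reverse → father.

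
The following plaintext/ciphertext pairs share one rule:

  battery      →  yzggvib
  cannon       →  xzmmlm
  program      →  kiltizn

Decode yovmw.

blend

Each pair mirrors across the alphabet (b↔y, a↔z, t↔g): positions sum to 25. Letters are reflected about the middle of the alphabet (position → 25−position): Atbash.
Undoing it on yovmw: y↔b, o↔l, v↔e, m↔n, w↔d.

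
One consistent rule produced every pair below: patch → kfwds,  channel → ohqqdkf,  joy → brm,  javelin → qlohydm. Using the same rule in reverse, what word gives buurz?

Read the word backwards and shift each letter +3.
Undoing it on buurz: shift back: b−3=y, u−3=r, u−3=r, r−3=o, z−3=w → yrrow; then reverse → worry.

worry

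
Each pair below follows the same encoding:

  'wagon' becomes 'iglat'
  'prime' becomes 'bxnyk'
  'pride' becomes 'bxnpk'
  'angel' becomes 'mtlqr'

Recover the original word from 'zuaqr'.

Shifts by position in wagon: pos 0: w→i (+12), pos 1: a→g (+6), pos 2: g→l (+5), pos 3: o→a (+12), pos 4: n→t (+6) — repeating every 3. The shifts repeat in a cycle of length 3: positions 0,1,… shift by +12, +6, +5, then the pattern repeats.
Decoding zuaqr: z−12=n, u−6=o, a−5=v, q−12=e, r−6=l.

novel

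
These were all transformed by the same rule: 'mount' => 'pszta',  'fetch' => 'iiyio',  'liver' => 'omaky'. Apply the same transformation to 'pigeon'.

smlkvv

Each letter shifts forward by (position + 3), i.e. 3, 4, 5, … — the shift grows by one for each successive letter.
On pigeon: p+3=s, i+4=m, g+5=l, e+6=k, o+7=v, n+8=v.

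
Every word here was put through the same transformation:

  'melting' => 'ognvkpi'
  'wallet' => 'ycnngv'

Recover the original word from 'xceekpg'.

vaccine

Compare letters: m→o is +2, e→g is +2, l→n is +2 — a constant shift. It's a constant shift of +2 (ROT2).
Undoing it on xceekpg: x−2=v, c−2=a, e−2=c, e−2=c, k−2=i, p−2=n, g−2=e.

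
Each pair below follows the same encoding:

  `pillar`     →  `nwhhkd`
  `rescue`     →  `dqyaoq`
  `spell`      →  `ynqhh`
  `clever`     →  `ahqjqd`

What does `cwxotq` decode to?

Each letter's alphabet position (a=0..z=25) is mapped through 21·x+10 mod 26 — an affine cipher.
Reversing it on cwxotq: c(2)→5·(2−10)≡12=m; w(22)→5·(22−10)≡8=i; x(23)→5·(23−10)≡13=n; o(14)→5·(14−10)≡20=u; t(19)→5·(19−10)≡19=t; q(16)→5·(16−10)≡4=e (all mod 26).

minute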